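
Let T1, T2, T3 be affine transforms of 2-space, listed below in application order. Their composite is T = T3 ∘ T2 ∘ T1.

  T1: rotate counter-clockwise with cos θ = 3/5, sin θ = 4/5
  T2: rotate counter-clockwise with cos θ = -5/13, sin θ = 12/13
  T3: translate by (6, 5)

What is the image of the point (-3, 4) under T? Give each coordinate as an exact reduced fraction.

T1 rotate counter-clockwise with cos θ = 3/5, sin θ = 4/5: (-3, 4) → (-5, 0)
T2 rotate counter-clockwise with cos θ = -5/13, sin θ = 12/13: (-5, 0) → (25/13, -60/13)
T3 translate by (6, 5): (25/13, -60/13) → (103/13, 5/13)

T(p) = (103/13, 5/13)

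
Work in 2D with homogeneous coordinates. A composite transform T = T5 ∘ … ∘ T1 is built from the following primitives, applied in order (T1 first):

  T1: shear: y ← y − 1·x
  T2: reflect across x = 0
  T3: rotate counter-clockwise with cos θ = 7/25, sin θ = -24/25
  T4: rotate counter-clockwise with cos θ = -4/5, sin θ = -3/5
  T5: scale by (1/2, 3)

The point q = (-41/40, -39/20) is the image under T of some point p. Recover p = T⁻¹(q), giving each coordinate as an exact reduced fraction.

p = (-5/4, 1/2)

T1 = [1 0 0; -1 1 0; 0 0 1]
T2·T1 = [-1 0 0; -1 1 0; 0 0 1]
T3·…·T1 = [-31/25 24/25 0; 17/25 7/25 0; 0 0 1]
T4·…·T1 = [7/5 -3/5 0; 1/5 -4/5 0; 0 0 1]
T5·…·T1 = [7/10 -3/10 0; 3/5 -12/5 0; 0 0 1]
det M = -3/2; M⁻¹ = [8/5 -1/5 0; 2/5 -7/15 0; 0 0 1]
M⁻¹ · (-41/40, -39/20)ᵀ = (-5/4, 1/2)ᵀ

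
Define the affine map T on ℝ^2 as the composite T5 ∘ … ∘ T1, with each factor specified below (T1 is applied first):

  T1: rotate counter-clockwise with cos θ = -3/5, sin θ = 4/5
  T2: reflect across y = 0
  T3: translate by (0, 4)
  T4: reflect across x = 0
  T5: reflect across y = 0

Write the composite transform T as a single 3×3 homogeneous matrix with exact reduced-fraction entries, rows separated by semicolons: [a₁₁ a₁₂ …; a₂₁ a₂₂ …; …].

T1 = [-3/5 -4/5 0; 4/5 -3/5 0; 0 0 1]
T2·T1 = [-3/5 -4/5 0; -4/5 3/5 0; 0 0 1]
T3·…·T1 = [-3/5 -4/5 0; -4/5 3/5 4; 0 0 1]
T4·…·T1 = [3/5 4/5 0; -4/5 3/5 4; 0 0 1]
T5·…·T1 = [3/5 4/5 0; 4/5 -3/5 -4; 0 0 1]

T = [3/5 4/5 0; 4/5 -3/5 -4; 0 0 1]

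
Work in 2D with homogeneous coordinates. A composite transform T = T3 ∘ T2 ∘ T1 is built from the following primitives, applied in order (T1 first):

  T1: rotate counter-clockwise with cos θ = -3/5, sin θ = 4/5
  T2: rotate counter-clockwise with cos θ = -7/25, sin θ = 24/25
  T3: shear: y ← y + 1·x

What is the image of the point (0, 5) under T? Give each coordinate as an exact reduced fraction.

T(p) = (4, 1)

T1 rotate counter-clockwise with cos θ = -3/5, sin θ = 4/5: (0, 5) → (-4, -3)
T2 rotate counter-clockwise with cos θ = -7/25, sin θ = 24/25: (-4, -3) → (4, -3)
T3 shear: y ← y + 1·x: (4, -3) → (4, 1)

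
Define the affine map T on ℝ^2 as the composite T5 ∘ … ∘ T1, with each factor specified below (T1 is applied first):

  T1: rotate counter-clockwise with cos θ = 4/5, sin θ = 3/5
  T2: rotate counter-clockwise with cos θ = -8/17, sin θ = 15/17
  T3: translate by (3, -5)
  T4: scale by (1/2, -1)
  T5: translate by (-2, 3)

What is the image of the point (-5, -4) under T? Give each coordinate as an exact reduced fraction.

T1 rotate counter-clockwise with cos θ = 4/5, sin θ = 3/5: (-5, -4) → (-8/5, -31/5)
T2 rotate counter-clockwise with cos θ = -8/17, sin θ = 15/17: (-8/5, -31/5) → (529/85, 128/85)
T3 translate by (3, -5): (529/85, 128/85) → (784/85, -297/85)
T4 scale by (1/2, -1): (784/85, -297/85) → (392/85, 297/85)
T5 translate by (-2, 3): (392/85, 297/85) → (222/85, 552/85)

T(p) = (222/85, 552/85)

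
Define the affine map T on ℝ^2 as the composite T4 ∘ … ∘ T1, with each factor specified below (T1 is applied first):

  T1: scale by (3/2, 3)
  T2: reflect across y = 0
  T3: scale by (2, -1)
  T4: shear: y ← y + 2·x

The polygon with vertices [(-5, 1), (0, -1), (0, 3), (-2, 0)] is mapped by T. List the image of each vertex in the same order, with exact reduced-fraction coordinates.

T1 scale by (3/2, 3): (-5, 1) → (-15/2, 3); (0, -1) → (0, -3); (0, 3) → (0, 9); (-2, 0) → (-3, 0)
T2 reflect across y = 0: (-15/2, 3) → (-15/2, -3); (0, -3) → (0, 3); (0, 9) → (0, -9); (-3, 0) → (-3, 0)
T3 scale by (2, -1): (-15/2, -3) → (-15, 3); (0, 3) → (0, -3); (0, -9) → (0, 9); (-3, 0) → (-6, 0)
T4 shear: y ← y + 2·x: (-15, 3) → (-15, -27); (0, -3) → (0, -3); (0, 9) → (0, 9); (-6, 0) → (-6, -12)

image vertices: (-15, -27), (0, -3), (0, 9), (-6, -12)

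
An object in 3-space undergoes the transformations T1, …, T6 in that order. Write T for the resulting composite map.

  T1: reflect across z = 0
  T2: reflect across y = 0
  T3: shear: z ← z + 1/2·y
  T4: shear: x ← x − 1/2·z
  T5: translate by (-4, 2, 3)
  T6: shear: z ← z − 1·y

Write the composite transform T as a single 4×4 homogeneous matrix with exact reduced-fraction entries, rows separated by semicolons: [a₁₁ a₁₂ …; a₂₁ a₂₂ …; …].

T1 = [1 0 0 0; 0 1 0 0; 0 0 -1 0; 0 0 0 1]
T2·T1 = [1 0 0 0; 0 -1 0 0; 0 0 -1 0; 0 0 0 1]
T3·…·T1 = [1 0 0 0; 0 -1 0 0; 0 -1/2 -1 0; 0 0 0 1]
T4·…·T1 = [1 1/4 1/2 0; 0 -1 0 0; 0 -1/2 -1 0; 0 0 0 1]
T5·…·T1 = [1 1/4 1/2 -4; 0 -1 0 2; 0 -1/2 -1 3; 0 0 0 1]
T6·…·T1 = [1 1/4 1/2 -4; 0 -1 0 2; 0 1/2 -1 1; 0 0 0 1]

T = [1 1/4 1/2 -4; 0 -1 0 2; 0 1/2 -1 1; 0 0 0 1]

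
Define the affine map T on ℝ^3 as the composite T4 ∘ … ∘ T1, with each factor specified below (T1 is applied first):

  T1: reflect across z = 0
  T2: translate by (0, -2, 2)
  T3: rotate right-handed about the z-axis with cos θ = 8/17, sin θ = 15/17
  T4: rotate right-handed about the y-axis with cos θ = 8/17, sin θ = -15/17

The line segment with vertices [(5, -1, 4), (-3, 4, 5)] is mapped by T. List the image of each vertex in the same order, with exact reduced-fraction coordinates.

image vertices: (70/17, 3, 59/17), (333/289, -29/17, -1218/289)

T1 reflect across z = 0: (5, -1, 4) → (5, -1, -4); (-3, 4, 5) → (-3, 4, -5)
T2 translate by (0, -2, 2): (5, -1, -4) → (5, -3, -2); (-3, 4, -5) → (-3, 2, -3)
T3 rotate right-handed about the z-axis with cos θ = 8/17, sin θ = 15/17: (5, -3, -2) → (5, 3, -2); (-3, 2, -3) → (-54/17, -29/17, -3)
T4 rotate right-handed about the y-axis with cos θ = 8/17, sin θ = -15/17: (5, 3, -2) → (70/17, 3, 59/17); (-54/17, -29/17, -3) → (333/289, -29/17, -1218/289)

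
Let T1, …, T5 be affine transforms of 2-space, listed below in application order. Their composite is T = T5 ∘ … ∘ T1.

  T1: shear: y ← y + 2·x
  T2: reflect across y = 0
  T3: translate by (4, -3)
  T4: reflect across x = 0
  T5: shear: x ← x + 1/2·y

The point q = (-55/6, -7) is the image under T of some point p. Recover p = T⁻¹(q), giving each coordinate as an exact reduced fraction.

p = (5/3, 2/3)

T1 = [1 0 0; 2 1 0; 0 0 1]
T2·T1 = [1 0 0; -2 -1 0; 0 0 1]
T3·…·T1 = [1 0 4; -2 -1 -3; 0 0 1]
T4·…·T1 = [-1 0 -4; -2 -1 -3; 0 0 1]
T5·…·T1 = [-2 -1/2 -11/2; -2 -1 -3; 0 0 1]
det M = 1; M⁻¹ = [-1 1/2 -4; 2 -2 5; 0 0 1]
M⁻¹ · (-55/6, -7)ᵀ = (5/3, 2/3)ᵀ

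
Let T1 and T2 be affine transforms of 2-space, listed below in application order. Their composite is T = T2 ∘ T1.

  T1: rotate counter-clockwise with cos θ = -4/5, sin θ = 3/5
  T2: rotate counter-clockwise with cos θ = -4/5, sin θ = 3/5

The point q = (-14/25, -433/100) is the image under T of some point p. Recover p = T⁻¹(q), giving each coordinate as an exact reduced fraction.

T1 = [-4/5 -3/5 0; 3/5 -4/5 0; 0 0 1]
T2·T1 = [7/25 24/25 0; -24/25 7/25 0; 0 0 1]
det M = 1; M⁻¹ = [7/25 -24/25 0; 24/25 7/25 0; 0 0 1]
M⁻¹ · (-14/25, -433/100)ᵀ = (4, -7/4)ᵀ

p = (4, -7/4)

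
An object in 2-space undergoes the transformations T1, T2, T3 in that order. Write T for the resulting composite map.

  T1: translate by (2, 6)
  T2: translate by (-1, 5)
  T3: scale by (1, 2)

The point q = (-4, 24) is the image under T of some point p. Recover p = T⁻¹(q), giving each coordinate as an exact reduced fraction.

p = (-5, 1)

T1 = [1 0 2; 0 1 6; 0 0 1]
T2·T1 = [1 0 1; 0 1 11; 0 0 1]
T3·…·T1 = [1 0 1; 0 2 22; 0 0 1]
det M = 2; M⁻¹ = [1 0 -1; 0 1/2 -11; 0 0 1]
M⁻¹ · (-4, 24)ᵀ = (-5, 1)ᵀ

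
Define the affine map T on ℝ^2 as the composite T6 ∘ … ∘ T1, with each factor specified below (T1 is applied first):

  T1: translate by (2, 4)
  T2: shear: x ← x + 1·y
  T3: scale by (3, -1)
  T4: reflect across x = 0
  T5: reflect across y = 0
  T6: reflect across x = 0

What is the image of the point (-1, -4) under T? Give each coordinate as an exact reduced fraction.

T(p) = (3, 0)

T1 translate by (2, 4): (-1, -4) → (1, 0)
T2 shear: x ← x + 1·y: (1, 0) → (1, 0)
T3 scale by (3, -1): (1, 0) → (3, 0)
T4 reflect across x = 0: (3, 0) → (-3, 0)
T5 reflect across y = 0: (-3, 0) → (-3, 0)
T6 reflect across x = 0: (-3, 0) → (3, 0)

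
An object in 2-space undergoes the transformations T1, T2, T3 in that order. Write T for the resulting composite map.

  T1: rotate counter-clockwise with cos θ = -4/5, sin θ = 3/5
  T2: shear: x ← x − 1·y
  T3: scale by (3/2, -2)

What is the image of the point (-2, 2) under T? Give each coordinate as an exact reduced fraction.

T(p) = (24/5, 28/5)

T1 rotate counter-clockwise with cos θ = -4/5, sin θ = 3/5: (-2, 2) → (2/5, -14/5)
T2 shear: x ← x − 1·y: (2/5, -14/5) → (16/5, -14/5)
T3 scale by (3/2, -2): (16/5, -14/5) → (24/5, 28/5)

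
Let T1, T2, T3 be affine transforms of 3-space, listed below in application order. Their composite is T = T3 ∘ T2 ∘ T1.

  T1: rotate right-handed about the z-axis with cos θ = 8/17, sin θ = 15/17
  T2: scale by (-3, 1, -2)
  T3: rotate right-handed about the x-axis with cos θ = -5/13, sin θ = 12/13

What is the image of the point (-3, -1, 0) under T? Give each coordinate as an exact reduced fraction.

T(p) = (27/17, 265/221, -636/221)

T1 rotate right-handed about the z-axis with cos θ = 8/17, sin θ = 15/17: (-3, -1, 0) → (-9/17, -53/17, 0)
T2 scale by (-3, 1, -2): (-9/17, -53/17, 0) → (27/17, -53/17, 0)
T3 rotate right-handed about the x-axis with cos θ = -5/13, sin θ = 12/13: (27/17, -53/17, 0) → (27/17, 265/221, -636/221)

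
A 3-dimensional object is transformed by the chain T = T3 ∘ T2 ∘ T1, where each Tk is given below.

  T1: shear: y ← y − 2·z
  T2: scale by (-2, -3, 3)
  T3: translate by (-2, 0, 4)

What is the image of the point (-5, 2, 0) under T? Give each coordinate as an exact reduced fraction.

T1 shear: y ← y − 2·z: (-5, 2, 0) → (-5, 2, 0)
T2 scale by (-2, -3, 3): (-5, 2, 0) → (10, -6, 0)
T3 translate by (-2, 0, 4): (10, -6, 0) → (8, -6, 4)

T(p) = (8, -6, 4)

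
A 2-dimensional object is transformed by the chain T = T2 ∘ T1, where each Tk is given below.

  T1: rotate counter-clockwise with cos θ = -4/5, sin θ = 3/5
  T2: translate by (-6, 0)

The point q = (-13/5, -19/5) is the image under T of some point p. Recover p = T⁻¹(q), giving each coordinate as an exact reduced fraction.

p = (-5, 1)

T1 = [-4/5 -3/5 0; 3/5 -4/5 0; 0 0 1]
T2·T1 = [-4/5 -3/5 -6; 3/5 -4/5 0; 0 0 1]
det M = 1; M⁻¹ = [-4/5 3/5 -24/5; -3/5 -4/5 -18/5; 0 0 1]
M⁻¹ · (-13/5, -19/5)ᵀ = (-5, 1)ᵀ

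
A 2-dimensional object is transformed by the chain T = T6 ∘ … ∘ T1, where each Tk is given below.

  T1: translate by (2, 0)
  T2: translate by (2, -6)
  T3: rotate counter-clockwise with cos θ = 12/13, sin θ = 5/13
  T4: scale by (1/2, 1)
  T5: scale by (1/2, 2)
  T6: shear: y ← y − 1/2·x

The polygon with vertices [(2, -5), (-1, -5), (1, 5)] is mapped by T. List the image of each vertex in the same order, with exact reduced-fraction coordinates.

T1 translate by (2, 0): (2, -5) → (4, -5); (-1, -5) → (1, -5); (1, 5) → (3, 5)
T2 translate by (2, -6): (4, -5) → (6, -11); (1, -5) → (3, -11); (3, 5) → (5, -1)
T3 rotate counter-clockwise with cos θ = 12/13, sin θ = 5/13: (6, -11) → (127/13, -102/13); (3, -11) → (7, -9); (5, -1) → (5, 1)
T4 scale by (1/2, 1): (127/13, -102/13) → (127/26, -102/13); (7, -9) → (7/2, -9); (5, 1) → (5/2, 1)
T5 scale by (1/2, 2): (127/26, -102/13) → (127/52, -204/13); (7/2, -9) → (7/4, -18); (5/2, 1) → (5/4, 2)
T6 shear: y ← y − 1/2·x: (127/52, -204/13) → (127/52, -1759/104); (7/4, -18) → (7/4, -151/8); (5/4, 2) → (5/4, 11/8)

image vertices: (127/52, -1759/104), (7/4, -151/8), (5/4, 11/8)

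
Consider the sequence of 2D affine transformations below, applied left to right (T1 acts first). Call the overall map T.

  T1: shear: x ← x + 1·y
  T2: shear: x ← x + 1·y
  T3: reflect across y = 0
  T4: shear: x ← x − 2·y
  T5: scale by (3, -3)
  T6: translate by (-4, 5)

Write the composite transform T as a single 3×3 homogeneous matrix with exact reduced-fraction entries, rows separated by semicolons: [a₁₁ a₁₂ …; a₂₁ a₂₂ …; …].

T = [3 12 -4; 0 3 5; 0 0 1]

T1 = [1 1 0; 0 1 0; 0 0 1]
T2·T1 = [1 2 0; 0 1 0; 0 0 1]
T3·…·T1 = [1 2 0; 0 -1 0; 0 0 1]
T4·…·T1 = [1 4 0; 0 -1 0; 0 0 1]
T5·…·T1 = [3 12 0; 0 3 0; 0 0 1]
T6·…·T1 = [3 12 -4; 0 3 5; 0 0 1]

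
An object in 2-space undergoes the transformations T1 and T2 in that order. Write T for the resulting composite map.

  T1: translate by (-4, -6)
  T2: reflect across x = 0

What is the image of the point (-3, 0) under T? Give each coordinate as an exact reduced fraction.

T(p) = (7, -6)

T1 translate by (-4, -6): (-3, 0) → (-7, -6)
T2 reflect across x = 0: (-7, -6) → (7, -6)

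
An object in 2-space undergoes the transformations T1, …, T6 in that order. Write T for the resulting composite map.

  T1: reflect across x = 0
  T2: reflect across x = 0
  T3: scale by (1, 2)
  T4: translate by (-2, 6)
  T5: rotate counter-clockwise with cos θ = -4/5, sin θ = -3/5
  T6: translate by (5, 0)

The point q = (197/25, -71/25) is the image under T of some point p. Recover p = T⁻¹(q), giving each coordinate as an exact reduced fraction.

T1 = [-1 0 0; 0 1 0; 0 0 1]
T2·T1 = [1 0 0; 0 1 0; 0 0 1]
T3·…·T1 = [1 0 0; 0 2 0; 0 0 1]
T4·…·T1 = [1 0 -2; 0 2 6; 0 0 1]
T5·…·T1 = [-4/5 6/5 26/5; -3/5 -8/5 -18/5; 0 0 1]
T6·…·T1 = [-4/5 6/5 51/5; -3/5 -8/5 -18/5; 0 0 1]
det M = 2; M⁻¹ = [-4/5 -3/5 6; 3/10 -2/5 -9/2; 0 0 1]
M⁻¹ · (197/25, -71/25)ᵀ = (7/5, -1)ᵀ

p = (7/5, -1)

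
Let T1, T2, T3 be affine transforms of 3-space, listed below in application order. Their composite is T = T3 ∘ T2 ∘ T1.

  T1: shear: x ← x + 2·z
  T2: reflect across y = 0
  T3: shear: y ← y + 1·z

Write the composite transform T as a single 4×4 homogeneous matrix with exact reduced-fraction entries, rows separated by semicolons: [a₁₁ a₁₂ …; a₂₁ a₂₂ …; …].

T = [1 0 2 0; 0 -1 1 0; 0 0 1 0; 0 0 0 1]

T1 = [1 0 2 0; 0 1 0 0; 0 0 1 0; 0 0 0 1]
T2·T1 = [1 0 2 0; 0 -1 0 0; 0 0 1 0; 0 0 0 1]
T3·…·T1 = [1 0 2 0; 0 -1 1 0; 0 0 1 0; 0 0 0 1]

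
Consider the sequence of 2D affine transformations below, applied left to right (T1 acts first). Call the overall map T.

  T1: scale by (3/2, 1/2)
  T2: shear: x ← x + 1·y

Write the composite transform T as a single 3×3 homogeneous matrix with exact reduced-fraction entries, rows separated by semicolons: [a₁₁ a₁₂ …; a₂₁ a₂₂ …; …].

T1 = [3/2 0 0; 0 1/2 0; 0 0 1]
T2·T1 = [3/2 1/2 0; 0 1/2 0; 0 0 1]

T = [3/2 1/2 0; 0 1/2 0; 0 0 1]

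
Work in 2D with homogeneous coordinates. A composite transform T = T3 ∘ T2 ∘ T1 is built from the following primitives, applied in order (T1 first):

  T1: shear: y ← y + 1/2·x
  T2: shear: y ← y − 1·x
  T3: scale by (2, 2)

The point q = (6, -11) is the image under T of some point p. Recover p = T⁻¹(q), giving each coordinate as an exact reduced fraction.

p = (3, -4)

T1 = [1 0 0; 1/2 1 0; 0 0 1]
T2·T1 = [1 0 0; -1/2 1 0; 0 0 1]
T3·…·T1 = [2 0 0; -1 2 0; 0 0 1]
det M = 4; M⁻¹ = [1/2 0 0; 1/4 1/2 0; 0 0 1]
M⁻¹ · (6, -11)ᵀ = (3, -4)ᵀ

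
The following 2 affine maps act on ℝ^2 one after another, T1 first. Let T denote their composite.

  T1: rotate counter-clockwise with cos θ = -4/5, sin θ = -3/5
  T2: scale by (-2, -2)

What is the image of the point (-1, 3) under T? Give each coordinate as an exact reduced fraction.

T(p) = (-26/5, 18/5)

T1 rotate counter-clockwise with cos θ = -4/5, sin θ = -3/5: (-1, 3) → (13/5, -9/5)
T2 scale by (-2, -2): (13/5, -9/5) → (-26/5, 18/5)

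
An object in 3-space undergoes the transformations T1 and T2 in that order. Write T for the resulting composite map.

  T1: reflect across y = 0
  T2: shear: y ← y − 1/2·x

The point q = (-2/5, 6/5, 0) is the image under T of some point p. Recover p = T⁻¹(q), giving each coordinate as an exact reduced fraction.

T1 = [1 0 0 0; 0 -1 0 0; 0 0 1 0; 0 0 0 1]
T2·T1 = [1 0 0 0; -1/2 -1 0 0; 0 0 1 0; 0 0 0 1]
det M = -1; M⁻¹ = [1 0 0 0; -1/2 -1 0 0; 0 0 1 0; 0 0 0 1]
M⁻¹ · (-2/5, 6/5, 0)ᵀ = (-2/5, -1, 0)ᵀ

p = (-2/5, -1, 0)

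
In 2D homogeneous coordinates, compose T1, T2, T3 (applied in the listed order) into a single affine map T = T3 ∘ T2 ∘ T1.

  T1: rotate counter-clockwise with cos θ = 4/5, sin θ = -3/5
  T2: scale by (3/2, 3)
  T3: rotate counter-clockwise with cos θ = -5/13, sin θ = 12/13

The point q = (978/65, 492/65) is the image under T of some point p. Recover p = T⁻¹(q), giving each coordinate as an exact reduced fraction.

p = (4, -4)

T1 = [4/5 3/5 0; -3/5 4/5 0; 0 0 1]
T2·T1 = [6/5 9/10 0; -9/5 12/5 0; 0 0 1]
T3·…·T1 = [6/5 -333/130 0; 9/5 -6/65 0; 0 0 1]
det M = 9/2; M⁻¹ = [-4/195 37/65 0; -2/5 4/15 0; 0 0 1]
M⁻¹ · (978/65, 492/65)ᵀ = (4, -4)ᵀ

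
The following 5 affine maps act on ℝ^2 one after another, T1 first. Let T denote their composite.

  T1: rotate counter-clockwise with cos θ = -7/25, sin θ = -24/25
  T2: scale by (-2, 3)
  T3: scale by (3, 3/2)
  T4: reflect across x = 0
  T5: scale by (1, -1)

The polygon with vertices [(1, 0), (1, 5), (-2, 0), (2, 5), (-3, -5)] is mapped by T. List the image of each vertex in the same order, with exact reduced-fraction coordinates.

T1 rotate counter-clockwise with cos θ = -7/25, sin θ = -24/25: (1, 0) → (-7/25, -24/25); (1, 5) → (113/25, -59/25); (-2, 0) → (14/25, 48/25); (2, 5) → (106/25, -83/25); (-3, -5) → (-99/25, 107/25)
T2 scale by (-2, 3): (-7/25, -24/25) → (14/25, -72/25); (113/25, -59/25) → (-226/25, -177/25); (14/25, 48/25) → (-28/25, 144/25); (106/25, -83/25) → (-212/25, -249/25); (-99/25, 107/25) → (198/25, 321/25)
T3 scale by (3, 3/2): (14/25, -72/25) → (42/25, -108/25); (-226/25, -177/25) → (-678/25, -531/50); (-28/25, 144/25) → (-84/25, 216/25); (-212/25, -249/25) → (-636/25, -747/50); (198/25, 321/25) → (594/25, 963/50)
T4 reflect across x = 0: (42/25, -108/25) → (-42/25, -108/25); (-678/25, -531/50) → (678/25, -531/50); (-84/25, 216/25) → (84/25, 216/25); (-636/25, -747/50) → (636/25, -747/50); (594/25, 963/50) → (-594/25, 963/50)
T5 scale by (1, -1): (-42/25, -108/25) → (-42/25, 108/25); (678/25, -531/50) → (678/25, 531/50); (84/25, 216/25) → (84/25, -216/25); (636/25, -747/50) → (636/25, 747/50); (-594/25, 963/50) → (-594/25, -963/50)

image vertices: (-42/25, 108/25), (678/25, 531/50), (84/25, -216/25), (636/25, 747/50), (-594/25, -963/50)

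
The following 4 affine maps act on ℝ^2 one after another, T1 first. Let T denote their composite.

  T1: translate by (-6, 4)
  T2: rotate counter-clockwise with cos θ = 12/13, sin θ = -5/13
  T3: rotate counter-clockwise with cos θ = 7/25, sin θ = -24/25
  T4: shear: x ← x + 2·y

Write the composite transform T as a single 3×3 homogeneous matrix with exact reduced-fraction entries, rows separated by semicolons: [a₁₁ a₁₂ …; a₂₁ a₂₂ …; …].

T1 = [1 0 -6; 0 1 4; 0 0 1]
T2·T1 = [12/13 5/13 -4; -5/13 12/13 6; 0 0 1]
T3·…·T1 = [-36/325 323/325 116/25; -323/325 -36/325 138/25; 0 0 1]
T4·…·T1 = [-682/325 251/325 392/25; -323/325 -36/325 138/25; 0 0 1]

T = [-682/325 251/325 392/25; -323/325 -36/325 138/25; 0 0 1]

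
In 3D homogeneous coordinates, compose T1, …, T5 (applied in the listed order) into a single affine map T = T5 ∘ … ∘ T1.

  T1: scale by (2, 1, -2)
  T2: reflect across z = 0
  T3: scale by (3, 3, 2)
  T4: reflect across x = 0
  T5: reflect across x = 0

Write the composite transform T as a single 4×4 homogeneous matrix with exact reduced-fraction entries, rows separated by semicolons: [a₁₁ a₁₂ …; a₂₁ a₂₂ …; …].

T1 = [2 0 0 0; 0 1 0 0; 0 0 -2 0; 0 0 0 1]
T2·T1 = [2 0 0 0; 0 1 0 0; 0 0 2 0; 0 0 0 1]
T3·…·T1 = [6 0 0 0; 0 3 0 0; 0 0 4 0; 0 0 0 1]
T4·…·T1 = [-6 0 0 0; 0 3 0 0; 0 0 4 0; 0 0 0 1]
T5·…·T1 = [6 0 0 0; 0 3 0 0; 0 0 4 0; 0 0 0 1]

T = [6 0 0 0; 0 3 0 0; 0 0 4 0; 0 0 0 1]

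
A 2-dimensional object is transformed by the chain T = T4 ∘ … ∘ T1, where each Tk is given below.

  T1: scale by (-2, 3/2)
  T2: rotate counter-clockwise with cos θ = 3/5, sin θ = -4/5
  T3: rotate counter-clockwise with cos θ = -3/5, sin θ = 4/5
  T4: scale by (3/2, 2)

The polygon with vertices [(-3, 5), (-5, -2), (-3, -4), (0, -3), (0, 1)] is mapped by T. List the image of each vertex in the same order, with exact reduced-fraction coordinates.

image vertices: (-207/25, 393/25), (213/25, 438/25), (279/25, 204/25), (162/25, -63/25), (-54/25, 21/25)

T1 scale by (-2, 3/2): (-3, 5) → (6, 15/2); (-5, -2) → (10, -3); (-3, -4) → (6, -6); (0, -3) → (0, -9/2); (0, 1) → (0, 3/2)
T2 rotate counter-clockwise with cos θ = 3/5, sin θ = -4/5: (6, 15/2) → (48/5, -3/10); (10, -3) → (18/5, -49/5); (6, -6) → (-6/5, -42/5); (0, -9/2) → (-18/5, -27/10); (0, 3/2) → (6/5, 9/10)
T3 rotate counter-clockwise with cos θ = -3/5, sin θ = 4/5: (48/5, -3/10) → (-138/25, 393/50); (18/5, -49/5) → (142/25, 219/25); (-6/5, -42/5) → (186/25, 102/25); (-18/5, -27/10) → (108/25, -63/50); (6/5, 9/10) → (-36/25, 21/50)
T4 scale by (3/2, 2): (-138/25, 393/50) → (-207/25, 393/25); (142/25, 219/25) → (213/25, 438/25); (186/25, 102/25) → (279/25, 204/25); (108/25, -63/50) → (162/25, -63/25); (-36/25, 21/50) → (-54/25, 21/25)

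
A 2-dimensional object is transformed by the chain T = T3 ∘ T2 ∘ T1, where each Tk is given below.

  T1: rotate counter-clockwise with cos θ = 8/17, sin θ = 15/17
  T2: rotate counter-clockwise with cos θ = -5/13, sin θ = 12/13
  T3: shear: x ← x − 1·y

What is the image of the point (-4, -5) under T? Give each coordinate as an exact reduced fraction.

T(p) = (-31/221, 1016/221)

T1 rotate counter-clockwise with cos θ = 8/17, sin θ = 15/17: (-4, -5) → (43/17, -100/17)
T2 rotate counter-clockwise with cos θ = -5/13, sin θ = 12/13: (43/17, -100/17) → (985/221, 1016/221)
T3 shear: x ← x − 1·y: (985/221, 1016/221) → (-31/221, 1016/221)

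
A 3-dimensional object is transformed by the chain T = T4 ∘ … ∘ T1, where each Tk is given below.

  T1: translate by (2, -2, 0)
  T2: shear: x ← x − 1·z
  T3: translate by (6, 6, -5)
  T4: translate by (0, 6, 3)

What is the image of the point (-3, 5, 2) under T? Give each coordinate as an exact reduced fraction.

T1 translate by (2, -2, 0): (-3, 5, 2) → (-1, 3, 2)
T2 shear: x ← x − 1·z: (-1, 3, 2) → (-3, 3, 2)
T3 translate by (6, 6, -5): (-3, 3, 2) → (3, 9, -3)
T4 translate by (0, 6, 3): (3, 9, -3) → (3, 15, 0)

T(p) = (3, 15, 0)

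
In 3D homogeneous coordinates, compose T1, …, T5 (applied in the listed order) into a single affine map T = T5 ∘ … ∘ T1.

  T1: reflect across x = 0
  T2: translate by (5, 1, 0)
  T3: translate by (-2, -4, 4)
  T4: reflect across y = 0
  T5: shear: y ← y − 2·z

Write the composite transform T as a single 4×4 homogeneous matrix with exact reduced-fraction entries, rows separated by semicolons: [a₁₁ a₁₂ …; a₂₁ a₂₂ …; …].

T1 = [-1 0 0 0; 0 1 0 0; 0 0 1 0; 0 0 0 1]
T2·T1 = [-1 0 0 5; 0 1 0 1; 0 0 1 0; 0 0 0 1]
T3·…·T1 = [-1 0 0 3; 0 1 0 -3; 0 0 1 4; 0 0 0 1]
T4·…·T1 = [-1 0 0 3; 0 -1 0 3; 0 0 1 4; 0 0 0 1]
T5·…·T1 = [-1 0 0 3; 0 -1 -2 -5; 0 0 1 4; 0 0 0 1]

T = [-1 0 0 3; 0 -1 -2 -5; 0 0 1 4; 0 0 0 1]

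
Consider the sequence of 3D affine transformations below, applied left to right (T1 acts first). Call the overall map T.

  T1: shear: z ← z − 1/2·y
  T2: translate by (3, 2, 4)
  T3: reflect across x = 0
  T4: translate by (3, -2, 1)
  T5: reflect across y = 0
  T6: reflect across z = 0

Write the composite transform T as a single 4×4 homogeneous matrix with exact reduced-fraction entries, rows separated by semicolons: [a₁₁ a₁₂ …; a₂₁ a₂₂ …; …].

T1 = [1 0 0 0; 0 1 0 0; 0 -1/2 1 0; 0 0 0 1]
T2·T1 = [1 0 0 3; 0 1 0 2; 0 -1/2 1 4; 0 0 0 1]
T3·…·T1 = [-1 0 0 -3; 0 1 0 2; 0 -1/2 1 4; 0 0 0 1]
T4·…·T1 = [-1 0 0 0; 0 1 0 0; 0 -1/2 1 5; 0 0 0 1]
T5·…·T1 = [-1 0 0 0; 0 -1 0 0; 0 -1/2 1 5; 0 0 0 1]
T6·…·T1 = [-1 0 0 0; 0 -1 0 0; 0 1/2 -1 -5; 0 0 0 1]

T = [-1 0 0 0; 0 -1 0 0; 0 1/2 -1 -5; 0 0 0 1]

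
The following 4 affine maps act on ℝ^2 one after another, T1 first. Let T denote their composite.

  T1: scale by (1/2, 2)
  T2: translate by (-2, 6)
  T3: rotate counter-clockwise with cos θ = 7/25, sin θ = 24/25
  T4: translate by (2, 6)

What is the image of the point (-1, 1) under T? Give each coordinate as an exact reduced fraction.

T(p) = (-319/50, 146/25)

T1 scale by (1/2, 2): (-1, 1) → (-1/2, 2)
T2 translate by (-2, 6): (-1/2, 2) → (-5/2, 8)
T3 rotate counter-clockwise with cos θ = 7/25, sin θ = 24/25: (-5/2, 8) → (-419/50, -4/25)
T4 translate by (2, 6): (-419/50, -4/25) → (-319/50, 146/25)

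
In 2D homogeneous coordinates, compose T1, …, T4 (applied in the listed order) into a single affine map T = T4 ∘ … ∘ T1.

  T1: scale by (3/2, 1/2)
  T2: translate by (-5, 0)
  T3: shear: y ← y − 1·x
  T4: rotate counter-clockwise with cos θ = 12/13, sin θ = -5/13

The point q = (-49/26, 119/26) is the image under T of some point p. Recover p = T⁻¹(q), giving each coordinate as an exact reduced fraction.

T1 = [3/2 0 0; 0 1/2 0; 0 0 1]
T2·T1 = [3/2 0 -5; 0 1/2 0; 0 0 1]
T3·…·T1 = [3/2 0 -5; -3/2 1/2 5; 0 0 1]
T4·…·T1 = [21/26 5/26 -35/13; -51/26 6/13 85/13; 0 0 1]
det M = 3/4; M⁻¹ = [8/13 -10/39 10/3; 34/13 14/13 0; 0 0 1]
M⁻¹ · (-49/26, 119/26)ᵀ = (1, 0)ᵀ

p = (1, 0)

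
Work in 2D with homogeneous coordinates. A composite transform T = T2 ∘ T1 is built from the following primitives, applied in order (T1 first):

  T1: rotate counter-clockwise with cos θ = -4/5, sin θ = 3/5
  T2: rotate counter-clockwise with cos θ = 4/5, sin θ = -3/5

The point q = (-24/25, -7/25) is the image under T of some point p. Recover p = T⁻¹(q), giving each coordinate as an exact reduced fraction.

p = (0, 1)

T1 = [-4/5 -3/5 0; 3/5 -4/5 0; 0 0 1]
T2·T1 = [-7/25 -24/25 0; 24/25 -7/25 0; 0 0 1]
det M = 1; M⁻¹ = [-7/25 24/25 0; -24/25 -7/25 0; 0 0 1]
M⁻¹ · (-24/25, -7/25)ᵀ = (0, 1)ᵀ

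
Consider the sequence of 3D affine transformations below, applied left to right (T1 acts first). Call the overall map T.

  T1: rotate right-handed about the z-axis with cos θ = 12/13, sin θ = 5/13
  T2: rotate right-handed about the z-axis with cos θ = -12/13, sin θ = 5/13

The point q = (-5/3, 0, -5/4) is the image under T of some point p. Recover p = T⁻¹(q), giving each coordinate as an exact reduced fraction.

T1 = [12/13 -5/13 0 0; 5/13 12/13 0 0; 0 0 1 0; 0 0 0 1]
T2·T1 = [-1 0 0 0; 0 -1 0 0; 0 0 1 0; 0 0 0 1]
det M = 1; M⁻¹ = [-1 0 0 0; 0 -1 0 0; 0 0 1 0; 0 0 0 1]
M⁻¹ · (-5/3, 0, -5/4)ᵀ = (5/3, 0, -5/4)ᵀ

p = (5/3, 0, -5/4)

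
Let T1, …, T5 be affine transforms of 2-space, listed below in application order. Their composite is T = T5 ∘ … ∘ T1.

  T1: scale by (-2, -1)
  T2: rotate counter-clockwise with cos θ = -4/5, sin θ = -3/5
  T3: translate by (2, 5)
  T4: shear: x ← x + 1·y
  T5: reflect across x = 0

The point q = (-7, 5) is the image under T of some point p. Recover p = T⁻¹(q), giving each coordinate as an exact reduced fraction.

T1 = [-2 0 0; 0 -1 0; 0 0 1]
T2·T1 = [8/5 -3/5 0; 6/5 4/5 0; 0 0 1]
T3·…·T1 = [8/5 -3/5 2; 6/5 4/5 5; 0 0 1]
T4·…·T1 = [14/5 1/5 7; 6/5 4/5 5; 0 0 1]
T5·…·T1 = [-14/5 -1/5 -7; 6/5 4/5 5; 0 0 1]
det M = -2; M⁻¹ = [-2/5 -1/10 -23/10; 3/5 7/5 -14/5; 0 0 1]
M⁻¹ · (-7, 5)ᵀ = (0, 0)ᵀ

p = (0, 0)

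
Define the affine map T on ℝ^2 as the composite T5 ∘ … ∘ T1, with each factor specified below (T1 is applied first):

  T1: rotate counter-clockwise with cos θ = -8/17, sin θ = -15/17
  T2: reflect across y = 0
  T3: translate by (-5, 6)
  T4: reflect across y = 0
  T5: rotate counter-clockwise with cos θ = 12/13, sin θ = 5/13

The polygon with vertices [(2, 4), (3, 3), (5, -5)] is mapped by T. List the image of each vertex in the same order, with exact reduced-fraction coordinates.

image vertices: (328/221, -2173/221), (87/221, -2372/221), (-1715/221, -2644/221)

T1 rotate counter-clockwise with cos θ = -8/17, sin θ = -15/17: (2, 4) → (44/17, -62/17); (3, 3) → (21/17, -69/17); (5, -5) → (-115/17, -35/17)
T2 reflect across y = 0: (44/17, -62/17) → (44/17, 62/17); (21/17, -69/17) → (21/17, 69/17); (-115/17, -35/17) → (-115/17, 35/17)
T3 translate by (-5, 6): (44/17, 62/17) → (-41/17, 164/17); (21/17, 69/17) → (-64/17, 171/17); (-115/17, 35/17) → (-200/17, 137/17)
T4 reflect across y = 0: (-41/17, 164/17) → (-41/17, -164/17); (-64/17, 171/17) → (-64/17, -171/17); (-200/17, 137/17) → (-200/17, -137/17)
T5 rotate counter-clockwise with cos θ = 12/13, sin θ = 5/13: (-41/17, -164/17) → (328/221, -2173/221); (-64/17, -171/17) → (87/221, -2372/221); (-200/17, -137/17) → (-1715/221, -2644/221)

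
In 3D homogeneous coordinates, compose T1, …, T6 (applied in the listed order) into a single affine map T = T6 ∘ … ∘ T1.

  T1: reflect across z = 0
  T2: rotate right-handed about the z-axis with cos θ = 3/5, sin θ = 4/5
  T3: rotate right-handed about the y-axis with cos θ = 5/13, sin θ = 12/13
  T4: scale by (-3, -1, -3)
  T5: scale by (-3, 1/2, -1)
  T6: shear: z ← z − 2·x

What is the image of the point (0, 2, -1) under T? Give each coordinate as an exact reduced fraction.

T1 reflect across z = 0: (0, 2, -1) → (0, 2, 1)
T2 rotate right-handed about the z-axis with cos θ = 3/5, sin θ = 4/5: (0, 2, 1) → (-8/5, 6/5, 1)
T3 rotate right-handed about the y-axis with cos θ = 5/13, sin θ = 12/13: (-8/5, 6/5, 1) → (4/13, 6/5, 121/65)
T4 scale by (-3, -1, -3): (4/13, 6/5, 121/65) → (-12/13, -6/5, -363/65)
T5 scale by (-3, 1/2, -1): (-12/13, -6/5, -363/65) → (36/13, -3/5, 363/65)
T6 shear: z ← z − 2·x: (36/13, -3/5, 363/65) → (36/13, -3/5, 3/65)

T(p) = (36/13, -3/5, 3/65)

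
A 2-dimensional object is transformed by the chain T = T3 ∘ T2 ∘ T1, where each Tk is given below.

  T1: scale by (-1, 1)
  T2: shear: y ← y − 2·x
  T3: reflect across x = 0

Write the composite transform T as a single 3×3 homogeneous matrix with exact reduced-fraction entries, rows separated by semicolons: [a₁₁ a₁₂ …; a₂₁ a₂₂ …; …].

T1 = [-1 0 0; 0 1 0; 0 0 1]
T2·T1 = [-1 0 0; 2 1 0; 0 0 1]
T3·…·T1 = [1 0 0; 2 1 0; 0 0 1]

T = [1 0 0; 2 1 0; 0 0 1]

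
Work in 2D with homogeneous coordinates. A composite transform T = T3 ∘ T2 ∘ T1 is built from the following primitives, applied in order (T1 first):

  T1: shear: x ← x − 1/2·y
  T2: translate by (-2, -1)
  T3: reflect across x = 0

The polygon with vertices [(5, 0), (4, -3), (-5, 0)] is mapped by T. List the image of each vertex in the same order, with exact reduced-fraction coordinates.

T1 shear: x ← x − 1/2·y: (5, 0) → (5, 0); (4, -3) → (11/2, -3); (-5, 0) → (-5, 0)
T2 translate by (-2, -1): (5, 0) → (3, -1); (11/2, -3) → (7/2, -4); (-5, 0) → (-7, -1)
T3 reflect across x = 0: (3, -1) → (-3, -1); (7/2, -4) → (-7/2, -4); (-7, -1) → (7, -1)

image vertices: (-3, -1), (-7/2, -4), (7, -1)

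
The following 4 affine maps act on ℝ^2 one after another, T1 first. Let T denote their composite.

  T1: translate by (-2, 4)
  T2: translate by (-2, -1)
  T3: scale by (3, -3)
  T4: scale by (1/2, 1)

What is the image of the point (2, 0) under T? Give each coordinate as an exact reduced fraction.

T1 translate by (-2, 4): (2, 0) → (0, 4)
T2 translate by (-2, -1): (0, 4) → (-2, 3)
T3 scale by (3, -3): (-2, 3) → (-6, -9)
T4 scale by (1/2, 1): (-6, -9) → (-3, -9)

T(p) = (-3, -9)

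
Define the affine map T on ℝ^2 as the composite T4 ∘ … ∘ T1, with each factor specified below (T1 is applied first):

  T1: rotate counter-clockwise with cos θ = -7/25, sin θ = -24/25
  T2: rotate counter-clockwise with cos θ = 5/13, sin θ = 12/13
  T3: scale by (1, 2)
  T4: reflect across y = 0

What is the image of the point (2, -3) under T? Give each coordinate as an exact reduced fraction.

T(p) = (-106/325, 2334/325)

T1 rotate counter-clockwise with cos θ = -7/25, sin θ = -24/25: (2, -3) → (-86/25, -27/25)
T2 rotate counter-clockwise with cos θ = 5/13, sin θ = 12/13: (-86/25, -27/25) → (-106/325, -1167/325)
T3 scale by (1, 2): (-106/325, -1167/325) → (-106/325, -2334/325)
T4 reflect across y = 0: (-106/325, -2334/325) → (-106/325, 2334/325)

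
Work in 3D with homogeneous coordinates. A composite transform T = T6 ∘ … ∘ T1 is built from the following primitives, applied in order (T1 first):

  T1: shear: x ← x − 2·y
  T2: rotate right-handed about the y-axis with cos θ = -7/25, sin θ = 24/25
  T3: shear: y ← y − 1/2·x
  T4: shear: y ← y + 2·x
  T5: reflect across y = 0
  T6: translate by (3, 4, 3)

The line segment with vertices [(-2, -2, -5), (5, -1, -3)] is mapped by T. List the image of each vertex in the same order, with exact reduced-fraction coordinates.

T1 shear: x ← x − 2·y: (-2, -2, -5) → (2, -2, -5); (5, -1, -3) → (7, -1, -3)
T2 rotate right-handed about the y-axis with cos θ = -7/25, sin θ = 24/25: (2, -2, -5) → (-134/25, -2, -13/25); (7, -1, -3) → (-121/25, -1, -147/25)
T3 shear: y ← y − 1/2·x: (-134/25, -2, -13/25) → (-134/25, 17/25, -13/25); (-121/25, -1, -147/25) → (-121/25, 71/50, -147/25)
T4 shear: y ← y + 2·x: (-134/25, 17/25, -13/25) → (-134/25, -251/25, -13/25); (-121/25, 71/50, -147/25) → (-121/25, -413/50, -147/25)
T5 reflect across y = 0: (-134/25, -251/25, -13/25) → (-134/25, 251/25, -13/25); (-121/25, -413/50, -147/25) → (-121/25, 413/50, -147/25)
T6 translate by (3, 4, 3): (-134/25, 251/25, -13/25) → (-59/25, 351/25, 62/25); (-121/25, 413/50, -147/25) → (-46/25, 613/50, -72/25)

image vertices: (-59/25, 351/25, 62/25), (-46/25, 613/50, -72/25)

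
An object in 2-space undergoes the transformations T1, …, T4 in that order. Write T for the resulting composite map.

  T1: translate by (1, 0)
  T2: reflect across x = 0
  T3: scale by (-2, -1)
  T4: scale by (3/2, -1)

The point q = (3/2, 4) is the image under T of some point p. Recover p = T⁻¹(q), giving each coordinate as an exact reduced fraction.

T1 = [1 0 1; 0 1 0; 0 0 1]
T2·T1 = [-1 0 -1; 0 1 0; 0 0 1]
T3·…·T1 = [2 0 2; 0 -1 0; 0 0 1]
T4·…·T1 = [3 0 3; 0 1 0; 0 0 1]
det M = 3; M⁻¹ = [1/3 0 -1; 0 1 0; 0 0 1]
M⁻¹ · (3/2, 4)ᵀ = (-1/2, 4)ᵀ

p = (-1/2, 4)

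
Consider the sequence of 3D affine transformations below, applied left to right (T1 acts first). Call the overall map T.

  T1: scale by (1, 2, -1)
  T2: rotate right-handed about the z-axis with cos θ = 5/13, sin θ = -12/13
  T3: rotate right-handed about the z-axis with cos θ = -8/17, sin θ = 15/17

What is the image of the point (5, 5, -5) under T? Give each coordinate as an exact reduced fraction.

T(p) = (-1010/221, 2255/221, 5)

T1 scale by (1, 2, -1): (5, 5, -5) → (5, 10, 5)
T2 rotate right-handed about the z-axis with cos θ = 5/13, sin θ = -12/13: (5, 10, 5) → (145/13, -10/13, 5)
T3 rotate right-handed about the z-axis with cos θ = -8/17, sin θ = 15/17: (145/13, -10/13, 5) → (-1010/221, 2255/221, 5)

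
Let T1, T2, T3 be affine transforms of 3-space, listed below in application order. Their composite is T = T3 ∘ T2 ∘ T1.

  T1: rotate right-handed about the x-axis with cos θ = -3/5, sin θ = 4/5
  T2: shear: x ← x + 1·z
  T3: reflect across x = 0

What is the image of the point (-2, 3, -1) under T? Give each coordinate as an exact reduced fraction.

T1 rotate right-handed about the x-axis with cos θ = -3/5, sin θ = 4/5: (-2, 3, -1) → (-2, -1, 3)
T2 shear: x ← x + 1·z: (-2, -1, 3) → (1, -1, 3)
T3 reflect across x = 0: (1, -1, 3) → (-1, -1, 3)

T(p) = (-1, -1, 3)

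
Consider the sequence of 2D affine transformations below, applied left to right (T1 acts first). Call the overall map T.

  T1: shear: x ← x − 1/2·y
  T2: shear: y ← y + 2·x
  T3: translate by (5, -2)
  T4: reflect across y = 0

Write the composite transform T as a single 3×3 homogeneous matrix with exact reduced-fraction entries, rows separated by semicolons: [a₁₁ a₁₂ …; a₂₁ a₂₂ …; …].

T = [1 -1/2 5; -2 0 2; 0 0 1]

T1 = [1 -1/2 0; 0 1 0; 0 0 1]
T2·T1 = [1 -1/2 0; 2 0 0; 0 0 1]
T3·…·T1 = [1 -1/2 5; 2 0 -2; 0 0 1]
T4·…·T1 = [1 -1/2 5; -2 0 2; 0 0 1]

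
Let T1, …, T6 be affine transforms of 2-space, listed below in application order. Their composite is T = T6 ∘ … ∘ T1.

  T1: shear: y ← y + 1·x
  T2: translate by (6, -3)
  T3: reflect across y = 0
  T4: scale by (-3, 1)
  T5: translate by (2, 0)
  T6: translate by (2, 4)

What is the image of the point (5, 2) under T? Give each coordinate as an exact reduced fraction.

T(p) = (-29, 0)

T1 shear: y ← y + 1·x: (5, 2) → (5, 7)
T2 translate by (6, -3): (5, 7) → (11, 4)
T3 reflect across y = 0: (11, 4) → (11, -4)
T4 scale by (-3, 1): (11, -4) → (-33, -4)
T5 translate by (2, 0): (-33, -4) → (-31, -4)
T6 translate by (2, 4): (-31, -4) → (-29, 0)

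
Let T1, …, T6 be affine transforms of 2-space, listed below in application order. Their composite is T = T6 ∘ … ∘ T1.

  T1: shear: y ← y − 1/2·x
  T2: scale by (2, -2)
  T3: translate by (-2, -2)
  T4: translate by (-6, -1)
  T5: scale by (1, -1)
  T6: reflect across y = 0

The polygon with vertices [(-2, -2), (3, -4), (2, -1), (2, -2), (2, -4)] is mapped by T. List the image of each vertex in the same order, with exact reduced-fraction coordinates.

image vertices: (-12, -1), (-2, 8), (-4, 1), (-4, 3), (-4, 7)

T1 shear: y ← y − 1/2·x: (-2, -2) → (-2, -1); (3, -4) → (3, -11/2); (2, -1) → (2, -2); (2, -2) → (2, -3); (2, -4) → (2, -5)
T2 scale by (2, -2): (-2, -1) → (-4, 2); (3, -11/2) → (6, 11); (2, -2) → (4, 4); (2, -3) → (4, 6); (2, -5) → (4, 10)
T3 translate by (-2, -2): (-4, 2) → (-6, 0); (6, 11) → (4, 9); (4, 4) → (2, 2); (4, 6) → (2, 4); (4, 10) → (2, 8)
T4 translate by (-6, -1): (-6, 0) → (-12, -1); (4, 9) → (-2, 8); (2, 2) → (-4, 1); (2, 4) → (-4, 3); (2, 8) → (-4, 7)
T5 scale by (1, -1): (-12, -1) → (-12, 1); (-2, 8) → (-2, -8); (-4, 1) → (-4, -1); (-4, 3) → (-4, -3); (-4, 7) → (-4, -7)
T6 reflect across y = 0: (-12, 1) → (-12, -1); (-2, -8) → (-2, 8); (-4, -1) → (-4, 1); (-4, -3) → (-4, 3); (-4, -7) → (-4, 7)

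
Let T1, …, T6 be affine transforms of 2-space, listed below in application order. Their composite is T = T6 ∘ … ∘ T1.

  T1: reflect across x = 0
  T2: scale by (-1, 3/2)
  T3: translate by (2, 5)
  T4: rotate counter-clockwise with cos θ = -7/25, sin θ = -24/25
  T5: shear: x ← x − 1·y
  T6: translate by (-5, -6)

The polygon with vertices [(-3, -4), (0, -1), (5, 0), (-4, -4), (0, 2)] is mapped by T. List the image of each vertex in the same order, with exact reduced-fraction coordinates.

image vertices: (-173/25, -119/25), (7/10, -89/10), (149/25, -353/25), (-38/5, -19/5), (157/25, -254/25)

T1 reflect across x = 0: (-3, -4) → (3, -4); (0, -1) → (0, -1); (5, 0) → (-5, 0); (-4, -4) → (4, -4); (0, 2) → (0, 2)
T2 scale by (-1, 3/2): (3, -4) → (-3, -6); (0, -1) → (0, -3/2); (-5, 0) → (5, 0); (4, -4) → (-4, -6); (0, 2) → (0, 3)
T3 translate by (2, 5): (-3, -6) → (-1, -1); (0, -3/2) → (2, 7/2); (5, 0) → (7, 5); (-4, -6) → (-2, -1); (0, 3) → (2, 8)
T4 rotate counter-clockwise with cos θ = -7/25, sin θ = -24/25: (-1, -1) → (-17/25, 31/25); (2, 7/2) → (14/5, -29/10); (7, 5) → (71/25, -203/25); (-2, -1) → (-2/5, 11/5); (2, 8) → (178/25, -104/25)
T5 shear: x ← x − 1·y: (-17/25, 31/25) → (-48/25, 31/25); (14/5, -29/10) → (57/10, -29/10); (71/25, -203/25) → (274/25, -203/25); (-2/5, 11/5) → (-13/5, 11/5); (178/25, -104/25) → (282/25, -104/25)
T6 translate by (-5, -6): (-48/25, 31/25) → (-173/25, -119/25); (57/10, -29/10) → (7/10, -89/10); (274/25, -203/25) → (149/25, -353/25); (-13/5, 11/5) → (-38/5, -19/5); (282/25, -104/25) → (157/25, -254/25)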